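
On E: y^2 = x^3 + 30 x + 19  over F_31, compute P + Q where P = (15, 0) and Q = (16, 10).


P != Q, so use the chord formula.
s = (y2 - y1) / (x2 - x1) = (10) / (1) mod 31 = 10
x3 = s^2 - x1 - x2 mod 31 = 10^2 - 15 - 16 = 7
y3 = s (x1 - x3) - y1 mod 31 = 10 * (15 - 7) - 0 = 18

P + Q = (7, 18)


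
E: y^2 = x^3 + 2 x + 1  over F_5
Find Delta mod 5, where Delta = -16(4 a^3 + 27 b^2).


4 a^3 + 27 b^2 = 4*2^3 + 27*1^2 = 32 + 27 = 59
Delta = -16 * (59) = -944
Delta mod 5 = 1

Delta = 1 (mod 5)


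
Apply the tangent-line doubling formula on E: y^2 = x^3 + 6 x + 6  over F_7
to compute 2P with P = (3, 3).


Doubling: s = (3 x1^2 + a) / (2 y1)
s = (3*3^2 + 6) / (2*3) mod 7 = 2
x3 = s^2 - 2 x1 mod 7 = 2^2 - 2*3 = 5
y3 = s (x1 - x3) - y1 mod 7 = 2 * (3 - 5) - 3 = 0

2P = (5, 0)


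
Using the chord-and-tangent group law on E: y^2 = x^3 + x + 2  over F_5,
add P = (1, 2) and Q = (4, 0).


P != Q, so use the chord formula.
s = (y2 - y1) / (x2 - x1) = (3) / (3) mod 5 = 1
x3 = s^2 - x1 - x2 mod 5 = 1^2 - 1 - 4 = 1
y3 = s (x1 - x3) - y1 mod 5 = 1 * (1 - 1) - 2 = 3

P + Q = (1, 3)


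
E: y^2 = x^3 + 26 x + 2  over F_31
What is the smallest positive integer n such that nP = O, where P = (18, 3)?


Compute successive multiples of P until we hit O:
  1P = (18, 3)
  2P = (27, 19)
  3P = (6, 8)
  4P = (16, 22)
  5P = (2, 0)
  6P = (16, 9)
  7P = (6, 23)
  8P = (27, 12)
  ... (continuing to 10P)
  10P = O

ord(P) = 10


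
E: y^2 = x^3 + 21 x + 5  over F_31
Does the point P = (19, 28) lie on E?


Check whether y^2 = x^3 + 21 x + 5 (mod 31) for (x, y) = (19, 28).
LHS: y^2 = 28^2 mod 31 = 9
RHS: x^3 + 21 x + 5 = 19^3 + 21*19 + 5 mod 31 = 9
LHS = RHS

Yes, on the curve


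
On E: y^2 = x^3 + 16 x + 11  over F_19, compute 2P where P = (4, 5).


Doubling: s = (3 x1^2 + a) / (2 y1)
s = (3*4^2 + 16) / (2*5) mod 19 = 14
x3 = s^2 - 2 x1 mod 19 = 14^2 - 2*4 = 17
y3 = s (x1 - x3) - y1 mod 19 = 14 * (4 - 17) - 5 = 3

2P = (17, 3)


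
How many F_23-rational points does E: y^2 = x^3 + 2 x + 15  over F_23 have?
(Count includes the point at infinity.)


For each x in F_23, count y with y^2 = x^3 + 2 x + 15 mod 23:
  x = 1: RHS = 18, y in [8, 15]  -> 2 point(s)
  x = 2: RHS = 4, y in [2, 21]  -> 2 point(s)
  x = 3: RHS = 2, y in [5, 18]  -> 2 point(s)
  x = 4: RHS = 18, y in [8, 15]  -> 2 point(s)
  x = 5: RHS = 12, y in [9, 14]  -> 2 point(s)
  x = 6: RHS = 13, y in [6, 17]  -> 2 point(s)
  x = 7: RHS = 4, y in [2, 21]  -> 2 point(s)
  x = 9: RHS = 3, y in [7, 16]  -> 2 point(s)
  x = 10: RHS = 0, y in [0]  -> 1 point(s)
  x = 14: RHS = 4, y in [2, 21]  -> 2 point(s)
  x = 15: RHS = 16, y in [4, 19]  -> 2 point(s)
  x = 16: RHS = 3, y in [7, 16]  -> 2 point(s)
  x = 18: RHS = 18, y in [8, 15]  -> 2 point(s)
  x = 19: RHS = 12, y in [9, 14]  -> 2 point(s)
  x = 21: RHS = 3, y in [7, 16]  -> 2 point(s)
  x = 22: RHS = 12, y in [9, 14]  -> 2 point(s)
Affine points: 31. Add the point at infinity: total = 32.

#E(F_23) = 32


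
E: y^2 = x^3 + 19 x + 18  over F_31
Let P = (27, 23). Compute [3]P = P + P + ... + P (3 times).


k = 3 = 11_2 (binary, LSB first: 11)
Double-and-add from P = (27, 23):
  bit 0 = 1: acc = O + (27, 23) = (27, 23)
  bit 1 = 1: acc = (27, 23) + (15, 12) = (9, 9)

3P = (9, 9)


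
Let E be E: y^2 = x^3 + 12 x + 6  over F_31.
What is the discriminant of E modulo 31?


4 a^3 + 27 b^2 = 4*12^3 + 27*6^2 = 6912 + 972 = 7884
Delta = -16 * (7884) = -126144
Delta mod 31 = 26

Delta = 26 (mod 31)


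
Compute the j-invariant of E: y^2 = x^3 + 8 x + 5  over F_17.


Delta = -16(4 a^3 + 27 b^2) mod 17 = 3
-1728 * (4 a)^3 = -1728 * (4*8)^3 mod 17 = 3
j = 3 * 3^(-1) mod 17 = 1

j = 1 (mod 17)


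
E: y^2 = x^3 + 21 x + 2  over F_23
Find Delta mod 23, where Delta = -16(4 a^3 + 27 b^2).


4 a^3 + 27 b^2 = 4*21^3 + 27*2^2 = 37044 + 108 = 37152
Delta = -16 * (37152) = -594432
Delta mod 23 = 3

Delta = 3 (mod 23)


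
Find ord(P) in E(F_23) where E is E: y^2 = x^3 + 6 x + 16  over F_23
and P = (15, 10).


Compute successive multiples of P until we hit O:
  1P = (15, 10)
  2P = (2, 6)
  3P = (8, 1)
  4P = (4, 14)
  5P = (22, 3)
  6P = (10, 8)
  7P = (0, 19)
  8P = (1, 0)
  ... (continuing to 16P)
  16P = O

ord(P) = 16


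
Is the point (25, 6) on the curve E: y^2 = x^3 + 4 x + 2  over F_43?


Check whether y^2 = x^3 + 4 x + 2 (mod 43) for (x, y) = (25, 6).
LHS: y^2 = 6^2 mod 43 = 36
RHS: x^3 + 4 x + 2 = 25^3 + 4*25 + 2 mod 43 = 32
LHS != RHS

No, not on the curve


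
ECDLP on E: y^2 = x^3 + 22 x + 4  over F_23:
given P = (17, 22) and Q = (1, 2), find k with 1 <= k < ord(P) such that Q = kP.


Enumerate multiples of P until we hit Q = (1, 2):
  1P = (17, 22)
  2P = (5, 3)
  3P = (19, 17)
  4P = (22, 2)
  5P = (0, 2)
  6P = (12, 15)
  7P = (7, 15)
  8P = (8, 5)
  9P = (1, 21)
  10P = (13, 7)
  11P = (20, 7)
  12P = (11, 17)
  13P = (4, 8)
  14P = (15, 12)
  15P = (16, 6)
  16P = (16, 17)
  17P = (15, 11)
  18P = (4, 15)
  19P = (11, 6)
  20P = (20, 16)
  21P = (13, 16)
  22P = (1, 2)
Match found at i = 22.

k = 22


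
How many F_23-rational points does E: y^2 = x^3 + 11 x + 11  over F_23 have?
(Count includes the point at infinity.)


For each x in F_23, count y with y^2 = x^3 + 11 x + 11 mod 23:
  x = 1: RHS = 0, y in [0]  -> 1 point(s)
  x = 2: RHS = 18, y in [8, 15]  -> 2 point(s)
  x = 3: RHS = 2, y in [5, 18]  -> 2 point(s)
  x = 4: RHS = 4, y in [2, 21]  -> 2 point(s)
  x = 8: RHS = 13, y in [6, 17]  -> 2 point(s)
  x = 12: RHS = 8, y in [10, 13]  -> 2 point(s)
  x = 15: RHS = 9, y in [3, 20]  -> 2 point(s)
  x = 19: RHS = 18, y in [8, 15]  -> 2 point(s)
  x = 21: RHS = 4, y in [2, 21]  -> 2 point(s)
Affine points: 17. Add the point at infinity: total = 18.

#E(F_23) = 18


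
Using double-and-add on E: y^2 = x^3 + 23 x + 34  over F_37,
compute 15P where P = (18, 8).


k = 15 = 1111_2 (binary, LSB first: 1111)
Double-and-add from P = (18, 8):
  bit 0 = 1: acc = O + (18, 8) = (18, 8)
  bit 1 = 1: acc = (18, 8) + (8, 8) = (11, 29)
  bit 2 = 1: acc = (11, 29) + (17, 26) = (0, 21)
  bit 3 = 1: acc = (0, 21) + (29, 2) = (20, 24)

15P = (20, 24)


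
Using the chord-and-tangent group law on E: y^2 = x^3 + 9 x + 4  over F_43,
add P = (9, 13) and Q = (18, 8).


P != Q, so use the chord formula.
s = (y2 - y1) / (x2 - x1) = (38) / (9) mod 43 = 9
x3 = s^2 - x1 - x2 mod 43 = 9^2 - 9 - 18 = 11
y3 = s (x1 - x3) - y1 mod 43 = 9 * (9 - 11) - 13 = 12

P + Q = (11, 12)


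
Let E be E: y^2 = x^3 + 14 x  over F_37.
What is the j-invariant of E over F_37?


Delta = -16(4 a^3 + 27 b^2) mod 37 = 23
-1728 * (4 a)^3 = -1728 * (4*14)^3 mod 37 = 6
j = 6 * 23^(-1) mod 37 = 26

j = 26 (mod 37)


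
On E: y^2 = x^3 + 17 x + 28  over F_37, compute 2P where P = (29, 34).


Doubling: s = (3 x1^2 + a) / (2 y1)
s = (3*29^2 + 17) / (2*34) mod 37 = 33
x3 = s^2 - 2 x1 mod 37 = 33^2 - 2*29 = 32
y3 = s (x1 - x3) - y1 mod 37 = 33 * (29 - 32) - 34 = 15

2P = (32, 15)


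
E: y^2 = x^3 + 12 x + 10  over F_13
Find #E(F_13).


For each x in F_13, count y with y^2 = x^3 + 12 x + 10 mod 13:
  x = 0: RHS = 10, y in [6, 7]  -> 2 point(s)
  x = 1: RHS = 10, y in [6, 7]  -> 2 point(s)
  x = 2: RHS = 3, y in [4, 9]  -> 2 point(s)
  x = 5: RHS = 0, y in [0]  -> 1 point(s)
  x = 6: RHS = 12, y in [5, 8]  -> 2 point(s)
  x = 10: RHS = 12, y in [5, 8]  -> 2 point(s)
  x = 11: RHS = 4, y in [2, 11]  -> 2 point(s)
  x = 12: RHS = 10, y in [6, 7]  -> 2 point(s)
Affine points: 15. Add the point at infinity: total = 16.

#E(F_13) = 16


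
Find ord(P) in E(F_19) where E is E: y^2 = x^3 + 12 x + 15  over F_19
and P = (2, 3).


Compute successive multiples of P until we hit O:
  1P = (2, 3)
  2P = (12, 14)
  3P = (14, 18)
  4P = (1, 3)
  5P = (16, 16)
  6P = (7, 10)
  7P = (15, 13)
  8P = (9, 15)
  ... (continuing to 17P)
  17P = O

ord(P) = 17


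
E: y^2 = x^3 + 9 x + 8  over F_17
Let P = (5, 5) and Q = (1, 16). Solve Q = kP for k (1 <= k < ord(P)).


Enumerate multiples of P until we hit Q = (1, 16):
  1P = (5, 5)
  2P = (15, 13)
  3P = (16, 10)
  4P = (0, 5)
  5P = (12, 12)
  6P = (1, 16)
Match found at i = 6.

k = 6


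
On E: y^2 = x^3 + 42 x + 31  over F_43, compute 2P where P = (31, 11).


Doubling: s = (3 x1^2 + a) / (2 y1)
s = (3*31^2 + 42) / (2*11) mod 43 = 2
x3 = s^2 - 2 x1 mod 43 = 2^2 - 2*31 = 28
y3 = s (x1 - x3) - y1 mod 43 = 2 * (31 - 28) - 11 = 38

2P = (28, 38)


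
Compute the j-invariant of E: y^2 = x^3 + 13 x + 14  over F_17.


Delta = -16(4 a^3 + 27 b^2) mod 17 = 4
-1728 * (4 a)^3 = -1728 * (4*13)^3 mod 17 = 6
j = 6 * 4^(-1) mod 17 = 10

j = 10 (mod 17)


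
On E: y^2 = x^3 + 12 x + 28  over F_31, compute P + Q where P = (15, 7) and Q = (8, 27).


P != Q, so use the chord formula.
s = (y2 - y1) / (x2 - x1) = (20) / (24) mod 31 = 6
x3 = s^2 - x1 - x2 mod 31 = 6^2 - 15 - 8 = 13
y3 = s (x1 - x3) - y1 mod 31 = 6 * (15 - 13) - 7 = 5

P + Q = (13, 5)


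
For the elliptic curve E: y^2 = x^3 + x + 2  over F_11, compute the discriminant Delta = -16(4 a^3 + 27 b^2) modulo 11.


4 a^3 + 27 b^2 = 4*1^3 + 27*2^2 = 4 + 108 = 112
Delta = -16 * (112) = -1792
Delta mod 11 = 1

Delta = 1 (mod 11)


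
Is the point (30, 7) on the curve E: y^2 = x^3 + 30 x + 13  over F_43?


Check whether y^2 = x^3 + 30 x + 13 (mod 43) for (x, y) = (30, 7).
LHS: y^2 = 7^2 mod 43 = 6
RHS: x^3 + 30 x + 13 = 30^3 + 30*30 + 13 mod 43 = 6
LHS = RHS

Yes, on the curve


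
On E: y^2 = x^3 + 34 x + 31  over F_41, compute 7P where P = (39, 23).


k = 7 = 111_2 (binary, LSB first: 111)
Double-and-add from P = (39, 23):
  bit 0 = 1: acc = O + (39, 23) = (39, 23)
  bit 1 = 1: acc = (39, 23) + (5, 11) = (15, 12)
  bit 2 = 1: acc = (15, 12) + (27, 3) = (38, 36)

7P = (38, 36)


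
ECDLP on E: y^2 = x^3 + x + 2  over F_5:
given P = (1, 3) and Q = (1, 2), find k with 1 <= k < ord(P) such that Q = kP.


Enumerate multiples of P until we hit Q = (1, 2):
  1P = (1, 3)
  2P = (4, 0)
  3P = (1, 2)
Match found at i = 3.

k = 3


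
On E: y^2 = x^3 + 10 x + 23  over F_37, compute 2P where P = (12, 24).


Doubling: s = (3 x1^2 + a) / (2 y1)
s = (3*12^2 + 10) / (2*24) mod 37 = 20
x3 = s^2 - 2 x1 mod 37 = 20^2 - 2*12 = 6
y3 = s (x1 - x3) - y1 mod 37 = 20 * (12 - 6) - 24 = 22

2P = (6, 22)


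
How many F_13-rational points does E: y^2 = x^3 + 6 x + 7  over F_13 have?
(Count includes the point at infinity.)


For each x in F_13, count y with y^2 = x^3 + 6 x + 7 mod 13:
  x = 1: RHS = 1, y in [1, 12]  -> 2 point(s)
  x = 2: RHS = 1, y in [1, 12]  -> 2 point(s)
  x = 3: RHS = 0, y in [0]  -> 1 point(s)
  x = 4: RHS = 4, y in [2, 11]  -> 2 point(s)
  x = 6: RHS = 12, y in [5, 8]  -> 2 point(s)
  x = 9: RHS = 10, y in [6, 7]  -> 2 point(s)
  x = 10: RHS = 1, y in [1, 12]  -> 2 point(s)
  x = 11: RHS = 0, y in [0]  -> 1 point(s)
  x = 12: RHS = 0, y in [0]  -> 1 point(s)
Affine points: 15. Add the point at infinity: total = 16.

#E(F_13) = 16


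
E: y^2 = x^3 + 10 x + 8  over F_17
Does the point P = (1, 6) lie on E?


Check whether y^2 = x^3 + 10 x + 8 (mod 17) for (x, y) = (1, 6).
LHS: y^2 = 6^2 mod 17 = 2
RHS: x^3 + 10 x + 8 = 1^3 + 10*1 + 8 mod 17 = 2
LHS = RHS

Yes, on the curve


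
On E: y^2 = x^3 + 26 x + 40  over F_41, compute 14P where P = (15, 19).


k = 14 = 1110_2 (binary, LSB first: 0111)
Double-and-add from P = (15, 19):
  bit 0 = 0: acc unchanged = O
  bit 1 = 1: acc = O + (31, 16) = (31, 16)
  bit 2 = 1: acc = (31, 16) + (16, 1) = (36, 20)
  bit 3 = 1: acc = (36, 20) + (14, 14) = (7, 14)

14P = (7, 14)


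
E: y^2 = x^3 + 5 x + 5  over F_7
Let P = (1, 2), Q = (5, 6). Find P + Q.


P != Q, so use the chord formula.
s = (y2 - y1) / (x2 - x1) = (4) / (4) mod 7 = 1
x3 = s^2 - x1 - x2 mod 7 = 1^2 - 1 - 5 = 2
y3 = s (x1 - x3) - y1 mod 7 = 1 * (1 - 2) - 2 = 4

P + Q = (2, 4)


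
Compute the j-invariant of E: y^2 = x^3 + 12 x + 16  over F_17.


Delta = -16(4 a^3 + 27 b^2) mod 17 = 3
-1728 * (4 a)^3 = -1728 * (4*12)^3 mod 17 = 8
j = 8 * 3^(-1) mod 17 = 14

j = 14 (mod 17)


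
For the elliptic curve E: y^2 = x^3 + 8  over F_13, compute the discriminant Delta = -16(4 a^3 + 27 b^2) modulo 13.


4 a^3 + 27 b^2 = 4*0^3 + 27*8^2 = 0 + 1728 = 1728
Delta = -16 * (1728) = -27648
Delta mod 13 = 3

Delta = 3 (mod 13)


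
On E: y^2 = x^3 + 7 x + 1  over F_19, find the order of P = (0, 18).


Compute successive multiples of P until we hit O:
  1P = (0, 18)
  2P = (17, 13)
  3P = (13, 16)
  4P = (4, 6)
  5P = (5, 16)
  6P = (2, 17)
  7P = (3, 12)
  8P = (1, 3)
  ... (continuing to 21P)
  21P = O

ord(P) = 21


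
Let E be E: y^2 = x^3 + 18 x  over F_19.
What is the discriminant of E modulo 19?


4 a^3 + 27 b^2 = 4*18^3 + 27*0^2 = 23328 + 0 = 23328
Delta = -16 * (23328) = -373248
Delta mod 19 = 7

Delta = 7 (mod 19)


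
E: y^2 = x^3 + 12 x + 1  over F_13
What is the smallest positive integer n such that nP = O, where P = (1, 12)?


Compute successive multiples of P until we hit O:
  1P = (1, 12)
  2P = (12, 12)
  3P = (0, 1)
  4P = (3, 5)
  5P = (5, 2)
  6P = (10, 4)
  7P = (6, 4)
  8P = (7, 8)
  ... (continuing to 19P)
  19P = O

ord(P) = 19


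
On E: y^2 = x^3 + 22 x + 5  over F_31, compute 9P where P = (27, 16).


k = 9 = 1001_2 (binary, LSB first: 1001)
Double-and-add from P = (27, 16):
  bit 0 = 1: acc = O + (27, 16) = (27, 16)
  bit 1 = 0: acc unchanged = (27, 16)
  bit 2 = 0: acc unchanged = (27, 16)
  bit 3 = 1: acc = (27, 16) + (14, 22) = (28, 25)

9P = (28, 25)


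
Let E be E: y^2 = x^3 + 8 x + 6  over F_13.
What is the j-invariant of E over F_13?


Delta = -16(4 a^3 + 27 b^2) mod 13 = 1
-1728 * (4 a)^3 = -1728 * (4*8)^3 mod 13 = 8
j = 8 * 1^(-1) mod 13 = 8

j = 8 (mod 13)


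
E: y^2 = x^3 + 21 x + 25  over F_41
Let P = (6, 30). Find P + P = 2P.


Doubling: s = (3 x1^2 + a) / (2 y1)
s = (3*6^2 + 21) / (2*30) mod 41 = 37
x3 = s^2 - 2 x1 mod 41 = 37^2 - 2*6 = 4
y3 = s (x1 - x3) - y1 mod 41 = 37 * (6 - 4) - 30 = 3

2P = (4, 3)


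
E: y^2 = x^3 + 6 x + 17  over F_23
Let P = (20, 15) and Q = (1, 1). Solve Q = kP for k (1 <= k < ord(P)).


Enumerate multiples of P until we hit Q = (1, 1):
  1P = (20, 15)
  2P = (1, 22)
  3P = (18, 0)
  4P = (1, 1)
Match found at i = 4.

k = 4


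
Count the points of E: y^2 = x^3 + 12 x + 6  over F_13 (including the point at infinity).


For each x in F_13, count y with y^2 = x^3 + 12 x + 6 mod 13:
  x = 2: RHS = 12, y in [5, 8]  -> 2 point(s)
  x = 3: RHS = 4, y in [2, 11]  -> 2 point(s)
  x = 4: RHS = 1, y in [1, 12]  -> 2 point(s)
  x = 5: RHS = 9, y in [3, 10]  -> 2 point(s)
  x = 7: RHS = 4, y in [2, 11]  -> 2 point(s)
  x = 8: RHS = 3, y in [4, 9]  -> 2 point(s)
  x = 11: RHS = 0, y in [0]  -> 1 point(s)
Affine points: 13. Add the point at infinity: total = 14.

#E(F_13) = 14


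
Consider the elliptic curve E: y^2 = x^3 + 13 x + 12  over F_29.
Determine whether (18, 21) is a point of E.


Check whether y^2 = x^3 + 13 x + 12 (mod 29) for (x, y) = (18, 21).
LHS: y^2 = 21^2 mod 29 = 6
RHS: x^3 + 13 x + 12 = 18^3 + 13*18 + 12 mod 29 = 17
LHS != RHS

No, not on the curve


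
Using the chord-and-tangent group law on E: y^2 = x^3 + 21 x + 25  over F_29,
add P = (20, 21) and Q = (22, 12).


P != Q, so use the chord formula.
s = (y2 - y1) / (x2 - x1) = (20) / (2) mod 29 = 10
x3 = s^2 - x1 - x2 mod 29 = 10^2 - 20 - 22 = 0
y3 = s (x1 - x3) - y1 mod 29 = 10 * (20 - 0) - 21 = 5

P + Q = (0, 5)


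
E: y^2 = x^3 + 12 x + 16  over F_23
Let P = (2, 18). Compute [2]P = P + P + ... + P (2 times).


k = 2 = 10_2 (binary, LSB first: 01)
Double-and-add from P = (2, 18):
  bit 0 = 0: acc unchanged = O
  bit 1 = 1: acc = O + (22, 7) = (22, 7)

2P = (22, 7)


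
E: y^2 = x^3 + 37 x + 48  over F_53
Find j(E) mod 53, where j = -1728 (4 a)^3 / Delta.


Delta = -16(4 a^3 + 27 b^2) mod 53 = 18
-1728 * (4 a)^3 = -1728 * (4*37)^3 mod 53 = 33
j = 33 * 18^(-1) mod 53 = 46

j = 46 (mod 53)


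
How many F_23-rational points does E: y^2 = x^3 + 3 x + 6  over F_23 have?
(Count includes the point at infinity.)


For each x in F_23, count y with y^2 = x^3 + 3 x + 6 mod 23:
  x = 0: RHS = 6, y in [11, 12]  -> 2 point(s)
  x = 4: RHS = 13, y in [6, 17]  -> 2 point(s)
  x = 5: RHS = 8, y in [10, 13]  -> 2 point(s)
  x = 7: RHS = 2, y in [5, 18]  -> 2 point(s)
  x = 8: RHS = 13, y in [6, 17]  -> 2 point(s)
  x = 9: RHS = 3, y in [7, 16]  -> 2 point(s)
  x = 10: RHS = 1, y in [1, 22]  -> 2 point(s)
  x = 11: RHS = 13, y in [6, 17]  -> 2 point(s)
  x = 14: RHS = 9, y in [3, 20]  -> 2 point(s)
  x = 17: RHS = 2, y in [5, 18]  -> 2 point(s)
  x = 18: RHS = 4, y in [2, 21]  -> 2 point(s)
  x = 20: RHS = 16, y in [4, 19]  -> 2 point(s)
  x = 22: RHS = 2, y in [5, 18]  -> 2 point(s)
Affine points: 26. Add the point at infinity: total = 27.

#E(F_23) = 27


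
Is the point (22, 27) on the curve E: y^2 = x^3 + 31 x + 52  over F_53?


Check whether y^2 = x^3 + 31 x + 52 (mod 53) for (x, y) = (22, 27).
LHS: y^2 = 27^2 mod 53 = 40
RHS: x^3 + 31 x + 52 = 22^3 + 31*22 + 52 mod 53 = 40
LHS = RHS

Yes, on the curve


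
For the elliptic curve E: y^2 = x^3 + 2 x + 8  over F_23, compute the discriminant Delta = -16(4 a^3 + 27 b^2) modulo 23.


4 a^3 + 27 b^2 = 4*2^3 + 27*8^2 = 32 + 1728 = 1760
Delta = -16 * (1760) = -28160
Delta mod 23 = 15

Delta = 15 (mod 23)


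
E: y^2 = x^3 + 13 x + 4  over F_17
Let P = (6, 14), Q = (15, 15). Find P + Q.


P != Q, so use the chord formula.
s = (y2 - y1) / (x2 - x1) = (1) / (9) mod 17 = 2
x3 = s^2 - x1 - x2 mod 17 = 2^2 - 6 - 15 = 0
y3 = s (x1 - x3) - y1 mod 17 = 2 * (6 - 0) - 14 = 15

P + Q = (0, 15)


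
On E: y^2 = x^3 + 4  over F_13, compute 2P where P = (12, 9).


Doubling: s = (3 x1^2 + a) / (2 y1)
s = (3*12^2 + 0) / (2*9) mod 13 = 11
x3 = s^2 - 2 x1 mod 13 = 11^2 - 2*12 = 6
y3 = s (x1 - x3) - y1 mod 13 = 11 * (12 - 6) - 9 = 5

2P = (6, 5)


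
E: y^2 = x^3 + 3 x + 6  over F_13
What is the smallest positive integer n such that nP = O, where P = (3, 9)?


Compute successive multiples of P until we hit O:
  1P = (3, 9)
  2P = (4, 11)
  3P = (10, 3)
  4P = (1, 6)
  5P = (8, 3)
  6P = (5, 9)
  7P = (5, 4)
  8P = (8, 10)
  ... (continuing to 13P)
  13P = O

ord(P) = 13


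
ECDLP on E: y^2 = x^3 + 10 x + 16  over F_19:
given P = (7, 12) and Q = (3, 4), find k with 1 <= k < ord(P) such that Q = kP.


Enumerate multiples of P until we hit Q = (3, 4):
  1P = (7, 12)
  2P = (6, 8)
  3P = (3, 4)
Match found at i = 3.

k = 3


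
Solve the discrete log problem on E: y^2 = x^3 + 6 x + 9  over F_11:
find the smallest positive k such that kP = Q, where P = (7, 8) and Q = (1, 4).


Enumerate multiples of P until we hit Q = (1, 4):
  1P = (7, 8)
  2P = (1, 4)
Match found at i = 2.

k = 2


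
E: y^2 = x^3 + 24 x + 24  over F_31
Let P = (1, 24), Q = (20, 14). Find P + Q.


P != Q, so use the chord formula.
s = (y2 - y1) / (x2 - x1) = (21) / (19) mod 31 = 6
x3 = s^2 - x1 - x2 mod 31 = 6^2 - 1 - 20 = 15
y3 = s (x1 - x3) - y1 mod 31 = 6 * (1 - 15) - 24 = 16

P + Q = (15, 16)


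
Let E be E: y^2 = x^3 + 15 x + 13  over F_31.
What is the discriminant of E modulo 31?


4 a^3 + 27 b^2 = 4*15^3 + 27*13^2 = 13500 + 4563 = 18063
Delta = -16 * (18063) = -289008
Delta mod 31 = 5

Delta = 5 (mod 31)


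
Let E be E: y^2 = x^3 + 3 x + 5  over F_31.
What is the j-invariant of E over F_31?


Delta = -16(4 a^3 + 27 b^2) mod 31 = 27
-1728 * (4 a)^3 = -1728 * (4*3)^3 mod 31 = 29
j = 29 * 27^(-1) mod 31 = 16

j = 16 (mod 31)


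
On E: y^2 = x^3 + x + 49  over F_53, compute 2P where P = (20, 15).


Doubling: s = (3 x1^2 + a) / (2 y1)
s = (3*20^2 + 1) / (2*15) mod 53 = 10
x3 = s^2 - 2 x1 mod 53 = 10^2 - 2*20 = 7
y3 = s (x1 - x3) - y1 mod 53 = 10 * (20 - 7) - 15 = 9

2P = (7, 9)


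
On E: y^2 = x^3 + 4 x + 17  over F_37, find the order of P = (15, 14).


Compute successive multiples of P until we hit O:
  1P = (15, 14)
  2P = (10, 24)
  3P = (16, 25)
  4P = (16, 12)
  5P = (10, 13)
  6P = (15, 23)
  7P = O

ord(P) = 7


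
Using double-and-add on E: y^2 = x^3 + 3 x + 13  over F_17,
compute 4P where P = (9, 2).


k = 4 = 100_2 (binary, LSB first: 001)
Double-and-add from P = (9, 2):
  bit 0 = 0: acc unchanged = O
  bit 1 = 0: acc unchanged = O
  bit 2 = 1: acc = O + (9, 15) = (9, 15)

4P = (9, 15)


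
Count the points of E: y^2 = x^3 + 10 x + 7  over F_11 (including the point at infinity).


For each x in F_11, count y with y^2 = x^3 + 10 x + 7 mod 11:
  x = 3: RHS = 9, y in [3, 8]  -> 2 point(s)
  x = 4: RHS = 1, y in [1, 10]  -> 2 point(s)
  x = 8: RHS = 5, y in [4, 7]  -> 2 point(s)
  x = 9: RHS = 1, y in [1, 10]  -> 2 point(s)
Affine points: 8. Add the point at infinity: total = 9.

#E(F_11) = 9


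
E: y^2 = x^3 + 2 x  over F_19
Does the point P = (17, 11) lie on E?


Check whether y^2 = x^3 + 2 x + 0 (mod 19) for (x, y) = (17, 11).
LHS: y^2 = 11^2 mod 19 = 7
RHS: x^3 + 2 x + 0 = 17^3 + 2*17 + 0 mod 19 = 7
LHS = RHS

Yes, on the curve


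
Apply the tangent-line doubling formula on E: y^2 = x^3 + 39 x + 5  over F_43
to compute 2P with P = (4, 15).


Doubling: s = (3 x1^2 + a) / (2 y1)
s = (3*4^2 + 39) / (2*15) mod 43 = 33
x3 = s^2 - 2 x1 mod 43 = 33^2 - 2*4 = 6
y3 = s (x1 - x3) - y1 mod 43 = 33 * (4 - 6) - 15 = 5

2P = (6, 5)


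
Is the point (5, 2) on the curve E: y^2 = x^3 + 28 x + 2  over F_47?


Check whether y^2 = x^3 + 28 x + 2 (mod 47) for (x, y) = (5, 2).
LHS: y^2 = 2^2 mod 47 = 4
RHS: x^3 + 28 x + 2 = 5^3 + 28*5 + 2 mod 47 = 32
LHS != RHS

No, not on the curve


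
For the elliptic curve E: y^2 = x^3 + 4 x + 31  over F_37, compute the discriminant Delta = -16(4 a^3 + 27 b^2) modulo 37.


4 a^3 + 27 b^2 = 4*4^3 + 27*31^2 = 256 + 25947 = 26203
Delta = -16 * (26203) = -419248
Delta mod 37 = 36

Delta = 36 (mod 37)


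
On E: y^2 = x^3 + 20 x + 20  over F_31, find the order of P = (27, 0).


Compute successive multiples of P until we hit O:
  1P = (27, 0)
  2P = O

ord(P) = 2


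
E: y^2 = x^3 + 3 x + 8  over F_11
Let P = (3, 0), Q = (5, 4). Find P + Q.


P != Q, so use the chord formula.
s = (y2 - y1) / (x2 - x1) = (4) / (2) mod 11 = 2
x3 = s^2 - x1 - x2 mod 11 = 2^2 - 3 - 5 = 7
y3 = s (x1 - x3) - y1 mod 11 = 2 * (3 - 7) - 0 = 3

P + Q = (7, 3)


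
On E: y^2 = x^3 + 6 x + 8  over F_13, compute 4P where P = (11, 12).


k = 4 = 100_2 (binary, LSB first: 001)
Double-and-add from P = (11, 12):
  bit 0 = 0: acc unchanged = O
  bit 1 = 0: acc unchanged = O
  bit 2 = 1: acc = O + (3, 1) = (3, 1)

4P = (3, 1)


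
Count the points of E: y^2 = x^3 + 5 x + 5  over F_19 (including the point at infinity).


For each x in F_19, count y with y^2 = x^3 + 5 x + 5 mod 19:
  x = 0: RHS = 5, y in [9, 10]  -> 2 point(s)
  x = 1: RHS = 11, y in [7, 12]  -> 2 point(s)
  x = 2: RHS = 4, y in [2, 17]  -> 2 point(s)
  x = 3: RHS = 9, y in [3, 16]  -> 2 point(s)
  x = 6: RHS = 4, y in [2, 17]  -> 2 point(s)
  x = 8: RHS = 6, y in [5, 14]  -> 2 point(s)
  x = 9: RHS = 0, y in [0]  -> 1 point(s)
  x = 11: RHS = 4, y in [2, 17]  -> 2 point(s)
  x = 12: RHS = 7, y in [8, 11]  -> 2 point(s)
  x = 13: RHS = 6, y in [5, 14]  -> 2 point(s)
  x = 14: RHS = 7, y in [8, 11]  -> 2 point(s)
  x = 15: RHS = 16, y in [4, 15]  -> 2 point(s)
  x = 16: RHS = 1, y in [1, 18]  -> 2 point(s)
  x = 17: RHS = 6, y in [5, 14]  -> 2 point(s)
Affine points: 27. Add the point at infinity: total = 28.

#E(F_19) = 28


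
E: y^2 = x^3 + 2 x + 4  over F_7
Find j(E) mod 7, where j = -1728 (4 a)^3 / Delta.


Delta = -16(4 a^3 + 27 b^2) mod 7 = 3
-1728 * (4 a)^3 = -1728 * (4*2)^3 mod 7 = 1
j = 1 * 3^(-1) mod 7 = 5

j = 5 (mod 7)


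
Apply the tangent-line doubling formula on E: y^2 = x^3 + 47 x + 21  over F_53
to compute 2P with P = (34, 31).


Doubling: s = (3 x1^2 + a) / (2 y1)
s = (3*34^2 + 47) / (2*31) mod 53 = 49
x3 = s^2 - 2 x1 mod 53 = 49^2 - 2*34 = 1
y3 = s (x1 - x3) - y1 mod 53 = 49 * (34 - 1) - 31 = 49

2P = (1, 49)


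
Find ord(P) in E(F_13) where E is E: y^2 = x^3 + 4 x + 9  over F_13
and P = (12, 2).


Compute successive multiples of P until we hit O:
  1P = (12, 2)
  2P = (1, 1)
  3P = (10, 10)
  4P = (7, 4)
  5P = (3, 10)
  6P = (2, 5)
  7P = (0, 10)
  8P = (0, 3)
  ... (continuing to 15P)
  15P = O

ord(P) = 15


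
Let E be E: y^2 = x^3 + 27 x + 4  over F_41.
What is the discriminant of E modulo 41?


4 a^3 + 27 b^2 = 4*27^3 + 27*4^2 = 78732 + 432 = 79164
Delta = -16 * (79164) = -1266624
Delta mod 41 = 30

Delta = 30 (mod 41)


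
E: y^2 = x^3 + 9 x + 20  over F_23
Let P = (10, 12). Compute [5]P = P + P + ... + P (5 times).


k = 5 = 101_2 (binary, LSB first: 101)
Double-and-add from P = (10, 12):
  bit 0 = 1: acc = O + (10, 12) = (10, 12)
  bit 1 = 0: acc unchanged = (10, 12)
  bit 2 = 1: acc = (10, 12) + (5, 11) = (20, 9)

5P = (20, 9)


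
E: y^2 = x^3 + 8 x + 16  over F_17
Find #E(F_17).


For each x in F_17, count y with y^2 = x^3 + 8 x + 16 mod 17:
  x = 0: RHS = 16, y in [4, 13]  -> 2 point(s)
  x = 1: RHS = 8, y in [5, 12]  -> 2 point(s)
  x = 3: RHS = 16, y in [4, 13]  -> 2 point(s)
  x = 6: RHS = 8, y in [5, 12]  -> 2 point(s)
  x = 9: RHS = 1, y in [1, 16]  -> 2 point(s)
  x = 10: RHS = 8, y in [5, 12]  -> 2 point(s)
  x = 12: RHS = 4, y in [2, 15]  -> 2 point(s)
  x = 14: RHS = 16, y in [4, 13]  -> 2 point(s)
  x = 15: RHS = 9, y in [3, 14]  -> 2 point(s)
Affine points: 18. Add the point at infinity: total = 19.

#E(F_17) = 19


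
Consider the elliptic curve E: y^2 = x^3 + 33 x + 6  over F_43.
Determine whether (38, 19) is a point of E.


Check whether y^2 = x^3 + 33 x + 6 (mod 43) for (x, y) = (38, 19).
LHS: y^2 = 19^2 mod 43 = 17
RHS: x^3 + 33 x + 6 = 38^3 + 33*38 + 6 mod 43 = 17
LHS = RHS

Yes, on the curve


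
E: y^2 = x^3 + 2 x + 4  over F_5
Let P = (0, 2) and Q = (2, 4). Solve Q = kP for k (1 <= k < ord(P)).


Enumerate multiples of P until we hit Q = (2, 4):
  1P = (0, 2)
  2P = (4, 1)
  3P = (2, 1)
  4P = (2, 4)
Match found at i = 4.

k = 4


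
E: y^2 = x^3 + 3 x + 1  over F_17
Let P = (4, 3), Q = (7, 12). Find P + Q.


P != Q, so use the chord formula.
s = (y2 - y1) / (x2 - x1) = (9) / (3) mod 17 = 3
x3 = s^2 - x1 - x2 mod 17 = 3^2 - 4 - 7 = 15
y3 = s (x1 - x3) - y1 mod 17 = 3 * (4 - 15) - 3 = 15

P + Q = (15, 15)


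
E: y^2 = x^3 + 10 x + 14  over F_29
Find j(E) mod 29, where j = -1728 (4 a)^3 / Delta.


Delta = -16(4 a^3 + 27 b^2) mod 29 = 11
-1728 * (4 a)^3 = -1728 * (4*10)^3 mod 29 = 22
j = 22 * 11^(-1) mod 29 = 2

j = 2 (mod 29)


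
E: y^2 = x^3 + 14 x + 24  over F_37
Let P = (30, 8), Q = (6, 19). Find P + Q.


P != Q, so use the chord formula.
s = (y2 - y1) / (x2 - x1) = (11) / (13) mod 37 = 35
x3 = s^2 - x1 - x2 mod 37 = 35^2 - 30 - 6 = 5
y3 = s (x1 - x3) - y1 mod 37 = 35 * (30 - 5) - 8 = 16

P + Q = (5, 16)


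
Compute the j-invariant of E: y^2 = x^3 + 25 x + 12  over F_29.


Delta = -16(4 a^3 + 27 b^2) mod 29 = 4
-1728 * (4 a)^3 = -1728 * (4*25)^3 mod 29 = 3
j = 3 * 4^(-1) mod 29 = 8

j = 8 (mod 29)


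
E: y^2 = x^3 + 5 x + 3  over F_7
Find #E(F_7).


For each x in F_7, count y with y^2 = x^3 + 5 x + 3 mod 7:
  x = 1: RHS = 2, y in [3, 4]  -> 2 point(s)
  x = 2: RHS = 0, y in [0]  -> 1 point(s)
  x = 6: RHS = 4, y in [2, 5]  -> 2 point(s)
Affine points: 5. Add the point at infinity: total = 6.

#E(F_7) = 6


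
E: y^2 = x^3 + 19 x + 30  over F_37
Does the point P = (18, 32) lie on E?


Check whether y^2 = x^3 + 19 x + 30 (mod 37) for (x, y) = (18, 32).
LHS: y^2 = 32^2 mod 37 = 25
RHS: x^3 + 19 x + 30 = 18^3 + 19*18 + 30 mod 37 = 25
LHS = RHS

Yes, on the curve


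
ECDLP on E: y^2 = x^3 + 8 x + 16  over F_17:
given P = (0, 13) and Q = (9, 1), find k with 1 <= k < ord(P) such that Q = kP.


Enumerate multiples of P until we hit Q = (9, 1):
  1P = (0, 13)
  2P = (1, 5)
  3P = (12, 15)
  4P = (14, 13)
  5P = (3, 4)
  6P = (6, 5)
  7P = (9, 16)
  8P = (10, 12)
  9P = (15, 14)
  10P = (15, 3)
  11P = (10, 5)
  12P = (9, 1)
Match found at i = 12.

k = 12


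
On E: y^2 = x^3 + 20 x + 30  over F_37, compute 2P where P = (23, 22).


Doubling: s = (3 x1^2 + a) / (2 y1)
s = (3*23^2 + 20) / (2*22) mod 37 = 34
x3 = s^2 - 2 x1 mod 37 = 34^2 - 2*23 = 0
y3 = s (x1 - x3) - y1 mod 37 = 34 * (23 - 0) - 22 = 20

2P = (0, 20)


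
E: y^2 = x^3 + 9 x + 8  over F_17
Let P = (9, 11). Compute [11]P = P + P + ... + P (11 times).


k = 11 = 1011_2 (binary, LSB first: 1101)
Double-and-add from P = (9, 11):
  bit 0 = 1: acc = O + (9, 11) = (9, 11)
  bit 1 = 1: acc = (9, 11) + (15, 13) = (12, 5)
  bit 2 = 0: acc unchanged = (12, 5)
  bit 3 = 1: acc = (12, 5) + (2, 0) = (16, 10)

11P = (16, 10)


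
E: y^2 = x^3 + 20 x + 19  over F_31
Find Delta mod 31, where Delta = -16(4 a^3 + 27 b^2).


4 a^3 + 27 b^2 = 4*20^3 + 27*19^2 = 32000 + 9747 = 41747
Delta = -16 * (41747) = -667952
Delta mod 31 = 5

Delta = 5 (mod 31)


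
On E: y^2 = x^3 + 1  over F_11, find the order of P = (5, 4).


Compute successive multiples of P until we hit O:
  1P = (5, 4)
  2P = (10, 0)
  3P = (5, 7)
  4P = O

ord(P) = 4


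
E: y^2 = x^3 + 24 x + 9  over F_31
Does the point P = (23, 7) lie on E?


Check whether y^2 = x^3 + 24 x + 9 (mod 31) for (x, y) = (23, 7).
LHS: y^2 = 7^2 mod 31 = 18
RHS: x^3 + 24 x + 9 = 23^3 + 24*23 + 9 mod 31 = 18
LHS = RHS

Yes, on the curve


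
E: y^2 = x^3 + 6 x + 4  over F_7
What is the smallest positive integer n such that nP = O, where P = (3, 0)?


Compute successive multiples of P until we hit O:
  1P = (3, 0)
  2P = O

ord(P) = 2


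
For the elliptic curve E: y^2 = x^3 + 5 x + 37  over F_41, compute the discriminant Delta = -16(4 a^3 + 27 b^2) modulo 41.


4 a^3 + 27 b^2 = 4*5^3 + 27*37^2 = 500 + 36963 = 37463
Delta = -16 * (37463) = -599408
Delta mod 41 = 12

Delta = 12 (mod 41)


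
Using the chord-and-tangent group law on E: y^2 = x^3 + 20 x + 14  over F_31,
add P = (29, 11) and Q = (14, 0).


P != Q, so use the chord formula.
s = (y2 - y1) / (x2 - x1) = (20) / (16) mod 31 = 9
x3 = s^2 - x1 - x2 mod 31 = 9^2 - 29 - 14 = 7
y3 = s (x1 - x3) - y1 mod 31 = 9 * (29 - 7) - 11 = 1

P + Q = (7, 1)


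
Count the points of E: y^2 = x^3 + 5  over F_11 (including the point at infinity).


For each x in F_11, count y with y^2 = x^3 + 0 x + 5 mod 11:
  x = 0: RHS = 5, y in [4, 7]  -> 2 point(s)
  x = 4: RHS = 3, y in [5, 6]  -> 2 point(s)
  x = 5: RHS = 9, y in [3, 8]  -> 2 point(s)
  x = 6: RHS = 1, y in [1, 10]  -> 2 point(s)
  x = 8: RHS = 0, y in [0]  -> 1 point(s)
  x = 10: RHS = 4, y in [2, 9]  -> 2 point(s)
Affine points: 11. Add the point at infinity: total = 12.

#E(F_11) = 12


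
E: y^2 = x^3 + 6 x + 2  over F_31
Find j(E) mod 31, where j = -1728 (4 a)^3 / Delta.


Delta = -16(4 a^3 + 27 b^2) mod 31 = 10
-1728 * (4 a)^3 = -1728 * (4*6)^3 mod 31 = 15
j = 15 * 10^(-1) mod 31 = 17

j = 17 (mod 31)


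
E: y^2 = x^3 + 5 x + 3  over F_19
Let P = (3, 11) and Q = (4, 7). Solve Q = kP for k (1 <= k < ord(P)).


Enumerate multiples of P until we hit Q = (4, 7):
  1P = (3, 11)
  2P = (17, 17)
  3P = (5, 18)
  4P = (9, 6)
  5P = (4, 12)
  6P = (13, 17)
  7P = (14, 9)
  8P = (8, 2)
  9P = (12, 9)
  10P = (1, 16)
  11P = (7, 18)
  12P = (18, 15)
  13P = (18, 4)
  14P = (7, 1)
  15P = (1, 3)
  16P = (12, 10)
  17P = (8, 17)
  18P = (14, 10)
  19P = (13, 2)
  20P = (4, 7)
Match found at i = 20.

k = 20


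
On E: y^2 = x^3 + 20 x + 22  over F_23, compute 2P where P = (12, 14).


Doubling: s = (3 x1^2 + a) / (2 y1)
s = (3*12^2 + 20) / (2*14) mod 23 = 3
x3 = s^2 - 2 x1 mod 23 = 3^2 - 2*12 = 8
y3 = s (x1 - x3) - y1 mod 23 = 3 * (12 - 8) - 14 = 21

2P = (8, 21)


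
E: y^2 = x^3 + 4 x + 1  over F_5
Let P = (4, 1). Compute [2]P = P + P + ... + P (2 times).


k = 2 = 10_2 (binary, LSB first: 01)
Double-and-add from P = (4, 1):
  bit 0 = 0: acc unchanged = O
  bit 1 = 1: acc = O + (3, 0) = (3, 0)

2P = (3, 0)


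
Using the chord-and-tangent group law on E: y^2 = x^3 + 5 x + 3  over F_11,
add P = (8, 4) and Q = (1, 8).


P != Q, so use the chord formula.
s = (y2 - y1) / (x2 - x1) = (4) / (4) mod 11 = 1
x3 = s^2 - x1 - x2 mod 11 = 1^2 - 8 - 1 = 3
y3 = s (x1 - x3) - y1 mod 11 = 1 * (8 - 3) - 4 = 1

P + Q = (3, 1)


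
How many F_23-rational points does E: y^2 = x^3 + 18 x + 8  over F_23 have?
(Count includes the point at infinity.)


For each x in F_23, count y with y^2 = x^3 + 18 x + 8 mod 23:
  x = 0: RHS = 8, y in [10, 13]  -> 2 point(s)
  x = 1: RHS = 4, y in [2, 21]  -> 2 point(s)
  x = 2: RHS = 6, y in [11, 12]  -> 2 point(s)
  x = 4: RHS = 6, y in [11, 12]  -> 2 point(s)
  x = 5: RHS = 16, y in [4, 19]  -> 2 point(s)
  x = 9: RHS = 2, y in [5, 18]  -> 2 point(s)
  x = 13: RHS = 1, y in [1, 22]  -> 2 point(s)
  x = 17: RHS = 6, y in [11, 12]  -> 2 point(s)
  x = 18: RHS = 0, y in [0]  -> 1 point(s)
  x = 22: RHS = 12, y in [9, 14]  -> 2 point(s)
Affine points: 19. Add the point at infinity: total = 20.

#E(F_23) = 20


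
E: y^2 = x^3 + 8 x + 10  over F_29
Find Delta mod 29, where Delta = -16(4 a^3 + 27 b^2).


4 a^3 + 27 b^2 = 4*8^3 + 27*10^2 = 2048 + 2700 = 4748
Delta = -16 * (4748) = -75968
Delta mod 29 = 12

Delta = 12 (mod 29)


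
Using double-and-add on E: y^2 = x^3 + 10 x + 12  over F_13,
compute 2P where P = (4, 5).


k = 2 = 10_2 (binary, LSB first: 01)
Double-and-add from P = (4, 5):
  bit 0 = 0: acc unchanged = O
  bit 1 = 1: acc = O + (9, 5) = (9, 5)

2P = (9, 5)


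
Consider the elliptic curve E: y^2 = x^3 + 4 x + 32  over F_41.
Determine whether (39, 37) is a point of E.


Check whether y^2 = x^3 + 4 x + 32 (mod 41) for (x, y) = (39, 37).
LHS: y^2 = 37^2 mod 41 = 16
RHS: x^3 + 4 x + 32 = 39^3 + 4*39 + 32 mod 41 = 16
LHS = RHS

Yes, on the curve


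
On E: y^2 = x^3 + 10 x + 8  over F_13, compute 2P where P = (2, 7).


Doubling: s = (3 x1^2 + a) / (2 y1)
s = (3*2^2 + 10) / (2*7) mod 13 = 9
x3 = s^2 - 2 x1 mod 13 = 9^2 - 2*2 = 12
y3 = s (x1 - x3) - y1 mod 13 = 9 * (2 - 12) - 7 = 7

2P = (12, 7)


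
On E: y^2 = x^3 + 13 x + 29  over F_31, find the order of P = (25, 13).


Compute successive multiples of P until we hit O:
  1P = (25, 13)
  2P = (26, 5)
  3P = (13, 15)
  4P = (18, 22)
  5P = (8, 5)
  6P = (23, 8)
  7P = (28, 26)
  8P = (14, 14)
  ... (continuing to 29P)
  29P = O

ord(P) = 29


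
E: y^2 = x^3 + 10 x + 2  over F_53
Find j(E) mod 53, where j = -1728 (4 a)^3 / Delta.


Delta = -16(4 a^3 + 27 b^2) mod 53 = 45
-1728 * (4 a)^3 = -1728 * (4*10)^3 mod 53 = 26
j = 26 * 45^(-1) mod 53 = 10

j = 10 (mod 53)


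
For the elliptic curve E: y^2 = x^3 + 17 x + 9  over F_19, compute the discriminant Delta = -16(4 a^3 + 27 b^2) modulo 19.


4 a^3 + 27 b^2 = 4*17^3 + 27*9^2 = 19652 + 2187 = 21839
Delta = -16 * (21839) = -349424
Delta mod 19 = 5

Delta = 5 (mod 19)


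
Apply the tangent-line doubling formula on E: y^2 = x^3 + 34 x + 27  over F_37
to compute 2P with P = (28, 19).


Doubling: s = (3 x1^2 + a) / (2 y1)
s = (3*28^2 + 34) / (2*19) mod 37 = 18
x3 = s^2 - 2 x1 mod 37 = 18^2 - 2*28 = 9
y3 = s (x1 - x3) - y1 mod 37 = 18 * (28 - 9) - 19 = 27

2P = (9, 27)


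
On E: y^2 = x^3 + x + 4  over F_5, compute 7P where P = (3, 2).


k = 7 = 111_2 (binary, LSB first: 111)
Double-and-add from P = (3, 2):
  bit 0 = 1: acc = O + (3, 2) = (3, 2)
  bit 1 = 1: acc = (3, 2) + (3, 3) = O
  bit 2 = 1: acc = O + (3, 2) = (3, 2)

7P = (3, 2)


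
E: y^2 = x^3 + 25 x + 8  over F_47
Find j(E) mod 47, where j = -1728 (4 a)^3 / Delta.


Delta = -16(4 a^3 + 27 b^2) mod 47 = 7
-1728 * (4 a)^3 = -1728 * (4*25)^3 mod 47 = 26
j = 26 * 7^(-1) mod 47 = 44

j = 44 (mod 47)


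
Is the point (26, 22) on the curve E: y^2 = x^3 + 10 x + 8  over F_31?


Check whether y^2 = x^3 + 10 x + 8 (mod 31) for (x, y) = (26, 22).
LHS: y^2 = 22^2 mod 31 = 19
RHS: x^3 + 10 x + 8 = 26^3 + 10*26 + 8 mod 31 = 19
LHS = RHS

Yes, on the curve


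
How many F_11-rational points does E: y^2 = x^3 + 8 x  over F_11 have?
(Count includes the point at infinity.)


For each x in F_11, count y with y^2 = x^3 + 8 x + 0 mod 11:
  x = 0: RHS = 0, y in [0]  -> 1 point(s)
  x = 1: RHS = 9, y in [3, 8]  -> 2 point(s)
  x = 5: RHS = 0, y in [0]  -> 1 point(s)
  x = 6: RHS = 0, y in [0]  -> 1 point(s)
  x = 7: RHS = 3, y in [5, 6]  -> 2 point(s)
  x = 8: RHS = 4, y in [2, 9]  -> 2 point(s)
  x = 9: RHS = 9, y in [3, 8]  -> 2 point(s)
Affine points: 11. Add the point at infinity: total = 12.

#E(F_11) = 12


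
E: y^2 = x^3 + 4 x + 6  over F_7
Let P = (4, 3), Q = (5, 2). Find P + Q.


P != Q, so use the chord formula.
s = (y2 - y1) / (x2 - x1) = (6) / (1) mod 7 = 6
x3 = s^2 - x1 - x2 mod 7 = 6^2 - 4 - 5 = 6
y3 = s (x1 - x3) - y1 mod 7 = 6 * (4 - 6) - 3 = 6

P + Q = (6, 6)


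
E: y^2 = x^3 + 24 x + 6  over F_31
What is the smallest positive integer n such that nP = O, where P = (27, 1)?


Compute successive multiples of P until we hit O:
  1P = (27, 1)
  2P = (2, 0)
  3P = (27, 30)
  4P = O

ord(P) = 4


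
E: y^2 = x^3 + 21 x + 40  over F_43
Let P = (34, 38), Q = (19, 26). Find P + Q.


P != Q, so use the chord formula.
s = (y2 - y1) / (x2 - x1) = (31) / (28) mod 43 = 18
x3 = s^2 - x1 - x2 mod 43 = 18^2 - 34 - 19 = 13
y3 = s (x1 - x3) - y1 mod 43 = 18 * (34 - 13) - 38 = 39

P + Q = (13, 39)


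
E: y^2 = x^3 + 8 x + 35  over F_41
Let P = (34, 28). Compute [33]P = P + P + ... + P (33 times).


k = 33 = 100001_2 (binary, LSB first: 100001)
Double-and-add from P = (34, 28):
  bit 0 = 1: acc = O + (34, 28) = (34, 28)
  bit 1 = 0: acc unchanged = (34, 28)
  bit 2 = 0: acc unchanged = (34, 28)
  bit 3 = 0: acc unchanged = (34, 28)
  bit 4 = 0: acc unchanged = (34, 28)
  bit 5 = 1: acc = (34, 28) + (26, 36) = (23, 2)

33P = (23, 2)


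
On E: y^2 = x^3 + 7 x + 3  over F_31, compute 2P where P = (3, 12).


Doubling: s = (3 x1^2 + a) / (2 y1)
s = (3*3^2 + 7) / (2*12) mod 31 = 4
x3 = s^2 - 2 x1 mod 31 = 4^2 - 2*3 = 10
y3 = s (x1 - x3) - y1 mod 31 = 4 * (3 - 10) - 12 = 22

2P = (10, 22)


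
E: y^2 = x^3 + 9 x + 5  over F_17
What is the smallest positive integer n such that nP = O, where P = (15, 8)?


Compute successive multiples of P until we hit O:
  1P = (15, 8)
  2P = (3, 12)
  3P = (1, 10)
  4P = (9, 13)
  5P = (14, 11)
  6P = (14, 6)
  7P = (9, 4)
  8P = (1, 7)
  ... (continuing to 11P)
  11P = O

ord(P) = 11


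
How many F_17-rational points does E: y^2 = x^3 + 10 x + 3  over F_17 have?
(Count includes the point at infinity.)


For each x in F_17, count y with y^2 = x^3 + 10 x + 3 mod 17:
  x = 3: RHS = 9, y in [3, 14]  -> 2 point(s)
  x = 5: RHS = 8, y in [5, 12]  -> 2 point(s)
  x = 7: RHS = 8, y in [5, 12]  -> 2 point(s)
  x = 8: RHS = 0, y in [0]  -> 1 point(s)
  x = 10: RHS = 15, y in [7, 10]  -> 2 point(s)
  x = 11: RHS = 16, y in [4, 13]  -> 2 point(s)
  x = 12: RHS = 15, y in [7, 10]  -> 2 point(s)
  x = 13: RHS = 1, y in [1, 16]  -> 2 point(s)
  x = 15: RHS = 9, y in [3, 14]  -> 2 point(s)
  x = 16: RHS = 9, y in [3, 14]  -> 2 point(s)
Affine points: 19. Add the point at infinity: total = 20.

#E(F_17) = 20


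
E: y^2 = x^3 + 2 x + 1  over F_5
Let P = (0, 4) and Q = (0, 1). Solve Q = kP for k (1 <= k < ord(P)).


Enumerate multiples of P until we hit Q = (0, 1):
  1P = (0, 4)
  2P = (1, 2)
  3P = (3, 2)
  4P = (3, 3)
  5P = (1, 3)
  6P = (0, 1)
Match found at i = 6.

k = 6


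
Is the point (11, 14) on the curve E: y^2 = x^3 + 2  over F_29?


Check whether y^2 = x^3 + 0 x + 2 (mod 29) for (x, y) = (11, 14).
LHS: y^2 = 14^2 mod 29 = 22
RHS: x^3 + 0 x + 2 = 11^3 + 0*11 + 2 mod 29 = 28
LHS != RHS

No, not on the curve


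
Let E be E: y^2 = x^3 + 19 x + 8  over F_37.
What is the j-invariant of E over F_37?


Delta = -16(4 a^3 + 27 b^2) mod 37 = 20
-1728 * (4 a)^3 = -1728 * (4*19)^3 mod 37 = 14
j = 14 * 20^(-1) mod 37 = 34

j = 34 (mod 37)


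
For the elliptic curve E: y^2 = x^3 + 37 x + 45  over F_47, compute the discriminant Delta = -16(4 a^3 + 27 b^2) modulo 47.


4 a^3 + 27 b^2 = 4*37^3 + 27*45^2 = 202612 + 54675 = 257287
Delta = -16 * (257287) = -4116592
Delta mod 47 = 44

Delta = 44 (mod 47)


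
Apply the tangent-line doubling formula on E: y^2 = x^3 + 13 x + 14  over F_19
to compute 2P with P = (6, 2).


Doubling: s = (3 x1^2 + a) / (2 y1)
s = (3*6^2 + 13) / (2*2) mod 19 = 16
x3 = s^2 - 2 x1 mod 19 = 16^2 - 2*6 = 16
y3 = s (x1 - x3) - y1 mod 19 = 16 * (6 - 16) - 2 = 9

2P = (16, 9)
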